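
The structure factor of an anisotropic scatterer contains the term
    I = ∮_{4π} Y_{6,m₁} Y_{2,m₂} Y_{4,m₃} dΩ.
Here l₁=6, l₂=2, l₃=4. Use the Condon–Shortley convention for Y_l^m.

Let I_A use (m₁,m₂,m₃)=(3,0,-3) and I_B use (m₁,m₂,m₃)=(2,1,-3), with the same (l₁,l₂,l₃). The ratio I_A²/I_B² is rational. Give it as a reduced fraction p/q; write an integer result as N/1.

Same 6,2,4: normalisation and zero-m 3j drop out of the ratio.
A: Δ: 4! 8! 0! / 13! → 1/6435; sum: t=2:+1/20160 = 1/20160; 3j²(6 2 4; 3 0 -3) = Δ·Π!·Σ² = 12/715  (sign -1)
B: Δ: 4! 8! 0! / 13! → 1/6435; sum: t=3:−1/30240 = -1/30240; 3j²(6 2 4; 2 1 -3) = Δ·Π!·Σ² = 32/6435  (sign +1)
I_A²/I_B² = (12/715)/(32/6435) = 27/8

27/8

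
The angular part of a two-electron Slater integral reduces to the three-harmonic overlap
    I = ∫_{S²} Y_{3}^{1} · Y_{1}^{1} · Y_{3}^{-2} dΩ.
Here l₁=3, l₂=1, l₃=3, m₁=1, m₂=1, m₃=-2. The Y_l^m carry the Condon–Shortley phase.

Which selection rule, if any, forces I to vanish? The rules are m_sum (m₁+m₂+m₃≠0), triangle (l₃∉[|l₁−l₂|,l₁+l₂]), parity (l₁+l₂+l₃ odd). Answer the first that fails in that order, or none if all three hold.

m₁+m₂+m₃ = 1 + 1 − 2 = 0  ✓
triangle: |3−1|=2 ≤ l₃=3 ≤ 3+1=4  ✓
parity: l₁+l₂+l₃ = 7 is odd  ✗

parity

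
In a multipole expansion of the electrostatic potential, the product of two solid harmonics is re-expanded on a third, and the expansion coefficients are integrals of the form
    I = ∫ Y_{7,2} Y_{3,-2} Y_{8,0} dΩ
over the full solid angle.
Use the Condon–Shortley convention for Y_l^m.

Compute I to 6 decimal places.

-0.156733

Checks pass: Σm=0; 18 even; l₃=8∈[4,10].
(2·7+1)(2·3+1)(2·8+1) = 1785
Δ: 2! 12! 4! / 19! → 1/5290740
sum: t=0:+1/7257600 t=1:−1/2073600 t=2:+1/7257600 = -1/4838400
3j²(7 3 8; 0 0 0) = Δ·Π!·Σ² = 252/20995  (sign -1)
sum: t=0:+1/7257600 t=1:−1/23224320 = 11/116121600
3j²(7 3 8; 2 -2 0) = Δ·Π!·Σ² = 121/8398  (sign +1)
combine: 4πI² = 1785·252/20995·121/8398 = 320166/1037153
take √, sign -1: I = -0.15673329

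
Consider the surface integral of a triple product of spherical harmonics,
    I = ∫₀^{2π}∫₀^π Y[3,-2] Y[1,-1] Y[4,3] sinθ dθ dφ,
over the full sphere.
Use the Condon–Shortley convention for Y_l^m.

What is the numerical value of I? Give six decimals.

-0.282095

Checks pass: Σm=0; 8 even; l₃=4∈[2,4].
(2·3+1)(2·1+1)(2·4+1) = 189
Δ: 0! 6! 2! / 9! → 1/252
sum: t=0:+1/36 = 1/36
3j²(3 1 4; 0 0 0) = Δ·Π!·Σ² = 4/63  (sign +1)
sum: t=0:+1/240 = 1/240
3j²(3 1 4; -2 -1 3) = Δ·Π!·Σ² = 1/12  (sign -1)
combine: 4πI² = 189·4/63·1/12 = 1/1
take √, sign -1: I = -0.28209479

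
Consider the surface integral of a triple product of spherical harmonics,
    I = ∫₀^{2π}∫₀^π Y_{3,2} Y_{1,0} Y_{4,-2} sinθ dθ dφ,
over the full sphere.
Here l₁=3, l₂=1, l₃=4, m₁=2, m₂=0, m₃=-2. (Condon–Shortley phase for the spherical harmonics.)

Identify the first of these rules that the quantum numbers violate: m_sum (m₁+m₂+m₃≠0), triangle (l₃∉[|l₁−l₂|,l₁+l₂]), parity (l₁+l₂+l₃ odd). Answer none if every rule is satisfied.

none

m₁+m₂+m₃ = 2 + 0 − 2 = 0  ✓
triangle: |3−1|=2 ≤ l₃=4 ≤ 3+1=4  ✓
parity: l₁+l₂+l₃ = 8 is even  ✓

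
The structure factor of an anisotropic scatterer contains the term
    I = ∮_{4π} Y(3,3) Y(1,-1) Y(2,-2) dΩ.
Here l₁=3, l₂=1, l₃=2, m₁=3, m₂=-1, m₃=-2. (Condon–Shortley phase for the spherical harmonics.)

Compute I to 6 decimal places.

Rules hold: Σm=0, L=6 even, 2≤2≤4.
N = 7·3·5 = 105
Δ = 2!·4!·0!/7! = 1/105
Racah Σ t=1..1: t=1:−1/4 = -1/4
⇒ 3j(3 1 2; 0 0 0)² = 3/35, sgn -1
Racah Σ t=0..0: t=0:+1/48 = 1/48
⇒ 3j(3 1 2; 3 -1 -2)² = 1/7, sgn +1
4πI² = N·(3j₀)²·(3jₘ)² = 9/7
I = -1·√(1.28571/4π) = -0.31986543

-0.319865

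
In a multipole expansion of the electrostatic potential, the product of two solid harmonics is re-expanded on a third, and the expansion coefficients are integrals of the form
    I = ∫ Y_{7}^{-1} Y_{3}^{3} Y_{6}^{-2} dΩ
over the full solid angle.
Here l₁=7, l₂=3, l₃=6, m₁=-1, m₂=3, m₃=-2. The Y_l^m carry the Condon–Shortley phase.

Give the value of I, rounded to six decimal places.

0.147021

Checks pass: Σm=0; 16 even; l₃=6∈[4,10].
(2·7+1)(2·3+1)(2·6+1) = 1365
Δ: 4! 10! 2! / 17! → 1/2042040
sum: t=1:−1/207360 t=2:+1/57600 t=3:−1/207360 = 1/129600
3j²(7 3 6; 0 0 0) = Δ·Π!·Σ² = 168/12155  (sign +1)
sum: t=4:+1/829440 = 1/829440
3j²(7 3 6; -1 3 -2) = Δ·Π!·Σ² = 35/2431  (sign +1)
combine: 4πI² = 1365·168/12155·35/2431 = 123480/454597
take √, sign +1: I = 0.14702124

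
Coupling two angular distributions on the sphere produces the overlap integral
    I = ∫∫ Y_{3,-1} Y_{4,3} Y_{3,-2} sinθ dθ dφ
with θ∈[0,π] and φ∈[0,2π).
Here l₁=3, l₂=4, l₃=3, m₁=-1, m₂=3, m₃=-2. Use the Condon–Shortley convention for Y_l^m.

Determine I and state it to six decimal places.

m-sum 0 ✓  L=10 even ✓  1≤3≤7 ✓
Π(2lᵢ+1) = 7×9×7 = 441
triangle coeff Δ(3,4,3) = 1/34650
Σ_t [1,3]: t=1:−1/72 t=2:+1/16 t=3:−1/72 = 5/144
(3j)²=2/77 [(3 4 3; 0 0 0)], sign=-1
Σ_t [3,4]: t=3:−1/144 t=4:+1/288 = -1/288
(3j)²=1/99 [(3 4 3; -1 3 -2)], sign=+1
⇒ 4πI² = 14/121
I = (-1)√(14/121/(4π)) = -0.09595473

-0.095955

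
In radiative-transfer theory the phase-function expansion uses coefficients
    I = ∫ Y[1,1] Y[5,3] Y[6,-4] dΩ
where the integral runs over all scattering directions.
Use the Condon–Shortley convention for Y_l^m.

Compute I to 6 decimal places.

0.274090

Rules hold: Σm=0, L=12 even, 4≤6≤6.
N = 3·11·13 = 429
Δ = 0!·2!·10!/13! = 1/858
Racah Σ t=0..0: t=0:+1/14400 = 1/14400
⇒ 3j(1 5 6; 0 0 0)² = 6/143, sgn +1
Racah Σ t=0..0: t=0:+1/161280 = 1/161280
⇒ 3j(1 5 6; 1 3 -4)² = 15/286, sgn +1
4πI² = N·(3j₀)²·(3jₘ)² = 135/143
I = +1·√(0.944056/4π) = 0.27409047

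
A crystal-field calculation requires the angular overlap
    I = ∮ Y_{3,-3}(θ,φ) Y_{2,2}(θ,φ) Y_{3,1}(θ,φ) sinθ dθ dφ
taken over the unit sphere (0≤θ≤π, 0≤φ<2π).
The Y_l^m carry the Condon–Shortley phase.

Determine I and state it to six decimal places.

Rules hold: Σm=0, L=8 even, 1≤3≤5.
N = 7·5·7 = 245
Δ = 2!·4!·2!/9! = 1/3780
Racah Σ t=0..2: t=0:+1/24 t=1:−1/4 t=2:+1/24 = -1/6
⇒ 3j(3 2 3; 0 0 0)² = 4/105, sgn +1
Racah Σ t=2..2: t=2:+1/96 = 1/96
⇒ 3j(3 2 3; -3 2 1)² = 1/42, sgn +1
4πI² = N·(3j₀)²·(3jₘ)² = 2/9
I = +1·√(0.222222/4π) = 0.13298076

0.132981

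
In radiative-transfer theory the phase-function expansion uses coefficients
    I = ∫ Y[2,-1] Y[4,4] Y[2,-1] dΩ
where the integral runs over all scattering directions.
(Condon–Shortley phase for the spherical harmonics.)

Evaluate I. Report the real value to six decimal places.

0.000000

m-sum = -1 + 4 − 1 = 2 ≠ 0 ⇒ I = 0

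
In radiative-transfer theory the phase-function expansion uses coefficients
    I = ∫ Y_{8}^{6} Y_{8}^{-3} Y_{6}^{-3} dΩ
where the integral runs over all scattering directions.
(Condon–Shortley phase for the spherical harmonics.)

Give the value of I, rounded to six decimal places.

Checks pass: Σm=0; 22 even; l₃=6∈[0,16].
(2·8+1)(2·8+1)(2·6+1) = 3757
Δ: 10! 6! 6! / 23! → 1/13742520792
sum: t=2:+1/41803776000 t=3:−1/435456000 t=4:+1/39813120 t=5:−1/18662400 t=6:+1/39813120 t=7:−1/435456000 t=8:+1/41803776000 = -11/1393459200
3j²(8 8 6; 0 0 0) = Δ·Π!·Σ² = 600/96577  (sign -1)
sum: t=0:+1/20901888000 t=1:−1/2090188800 t=2:+1/2090188800 = 1/20901888000
3j²(8 8 6; 6 -3 -3) = Δ·Π!·Σ² = 9/29716  (sign -1)
combine: 4πI² = 3757·600/96577·9/29716 = 1350/190969
take √, sign +1: I = 0.02371813

0.023718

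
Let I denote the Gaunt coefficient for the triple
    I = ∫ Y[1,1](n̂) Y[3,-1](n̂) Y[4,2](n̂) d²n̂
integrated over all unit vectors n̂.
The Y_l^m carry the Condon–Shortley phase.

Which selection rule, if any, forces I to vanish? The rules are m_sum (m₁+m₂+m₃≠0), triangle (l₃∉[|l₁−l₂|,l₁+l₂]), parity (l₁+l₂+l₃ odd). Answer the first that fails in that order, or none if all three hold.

m_sum

m₁+m₂+m₃ = 1 − 1 + 2 = 2  ✗
triangle: |1−3|=2 ≤ l₃=4 ≤ 1+3=4
parity: l₁+l₂+l₃ = 8 is even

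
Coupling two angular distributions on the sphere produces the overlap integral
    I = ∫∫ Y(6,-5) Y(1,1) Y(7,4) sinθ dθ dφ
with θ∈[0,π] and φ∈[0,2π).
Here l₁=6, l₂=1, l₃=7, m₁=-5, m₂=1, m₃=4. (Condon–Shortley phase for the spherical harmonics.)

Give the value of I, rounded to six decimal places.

Checks pass: Σm=0; 14 even; l₃=7∈[5,7].
(2·6+1)(2·1+1)(2·7+1) = 585
Δ: 0! 12! 2! / 15! → 1/1365
sum: t=0:+1/518400 = 1/518400
3j²(6 1 7; 0 0 0) = Δ·Π!·Σ² = 7/195  (sign -1)
sum: t=0:+1/79833600 = 1/79833600
3j²(6 1 7; -5 1 4) = Δ·Π!·Σ² = 1/455  (sign -1)
combine: 4πI² = 585·7/195·1/455 = 3/65
take √, sign +1: I = 0.06060368

0.060604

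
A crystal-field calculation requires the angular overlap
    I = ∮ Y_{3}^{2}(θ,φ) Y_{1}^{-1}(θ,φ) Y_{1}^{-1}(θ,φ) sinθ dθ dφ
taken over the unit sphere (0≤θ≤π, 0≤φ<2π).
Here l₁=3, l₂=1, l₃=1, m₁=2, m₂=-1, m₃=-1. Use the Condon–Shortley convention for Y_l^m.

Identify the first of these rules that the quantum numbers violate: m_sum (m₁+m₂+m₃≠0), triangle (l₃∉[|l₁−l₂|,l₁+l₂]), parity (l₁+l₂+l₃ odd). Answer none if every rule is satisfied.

Σmᵢ = 0  ✓
l₃∈[|l₁−l₂|,l₁+l₂]=[2,4], have l₃=1  ✗
Σlᵢ = 5 ⇒ odd

triangle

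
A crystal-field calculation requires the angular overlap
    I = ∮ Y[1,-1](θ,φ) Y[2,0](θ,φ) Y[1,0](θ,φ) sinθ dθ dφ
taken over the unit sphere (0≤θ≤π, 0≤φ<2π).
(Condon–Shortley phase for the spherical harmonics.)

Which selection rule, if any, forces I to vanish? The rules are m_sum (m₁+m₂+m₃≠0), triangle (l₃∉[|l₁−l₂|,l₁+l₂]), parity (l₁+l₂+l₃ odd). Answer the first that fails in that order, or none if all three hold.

m_sum

azimuthal sum: -1 + 0 + 0 = -1  ✗
1 ≤ 1 ≤ 3 (triangle on l)
L = 1 + 2 + 1 = 4 (even)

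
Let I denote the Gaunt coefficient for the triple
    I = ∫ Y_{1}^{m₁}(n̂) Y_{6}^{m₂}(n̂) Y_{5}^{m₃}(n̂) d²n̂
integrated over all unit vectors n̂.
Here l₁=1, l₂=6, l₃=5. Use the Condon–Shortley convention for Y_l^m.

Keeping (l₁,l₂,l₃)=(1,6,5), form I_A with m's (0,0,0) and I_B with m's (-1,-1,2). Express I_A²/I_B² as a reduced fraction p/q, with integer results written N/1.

18/5

Same 1,6,5: normalisation and zero-m 3j drop out of the ratio.
A: Δ: 2! 0! 10! / 13! → 1/858; sum: t=1:−1/14400 = -1/14400; 3j²(1 6 5; 0 0 0) = Δ·Π!·Σ² = 6/143  (sign +1)
B: Δ: 2! 0! 10! / 13! → 1/858; sum: t=2:+1/60480 = 1/60480; 3j²(1 6 5; -1 -1 2) = Δ·Π!·Σ² = 5/429  (sign -1)
I_A²/I_B² = (6/143)/(5/429) = 18/5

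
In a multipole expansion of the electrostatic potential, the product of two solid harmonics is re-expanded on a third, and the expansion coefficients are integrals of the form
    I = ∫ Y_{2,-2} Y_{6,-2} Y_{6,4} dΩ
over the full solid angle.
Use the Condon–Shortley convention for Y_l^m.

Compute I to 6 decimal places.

-0.153870

Checks pass: Σm=0; 14 even; l₃=6∈[4,8].
(2·2+1)(2·6+1)(2·6+1) = 845
Δ: 2! 2! 10! / 15! → 1/90090
sum: t=0:+1/69120 t=1:−1/14400 t=2:+1/69120 = -7/172800
3j²(2 6 6; 0 0 0) = Δ·Π!·Σ² = 14/715  (sign -1)
sum: t=2:+1/322560 = 1/322560
3j²(2 6 6; -2 -2 4) = Δ·Π!·Σ² = 18/1001  (sign +1)
combine: 4πI² = 845·14/715·18/1001 = 36/121
take √, sign -1: I = -0.15386989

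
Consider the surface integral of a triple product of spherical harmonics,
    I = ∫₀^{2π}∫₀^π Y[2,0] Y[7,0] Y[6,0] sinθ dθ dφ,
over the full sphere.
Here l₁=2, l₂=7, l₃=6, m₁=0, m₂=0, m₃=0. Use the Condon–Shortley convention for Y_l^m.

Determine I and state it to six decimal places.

0.000000

L=15 odd ⇒ parity kills the (l;000) factor ⇒ I = 0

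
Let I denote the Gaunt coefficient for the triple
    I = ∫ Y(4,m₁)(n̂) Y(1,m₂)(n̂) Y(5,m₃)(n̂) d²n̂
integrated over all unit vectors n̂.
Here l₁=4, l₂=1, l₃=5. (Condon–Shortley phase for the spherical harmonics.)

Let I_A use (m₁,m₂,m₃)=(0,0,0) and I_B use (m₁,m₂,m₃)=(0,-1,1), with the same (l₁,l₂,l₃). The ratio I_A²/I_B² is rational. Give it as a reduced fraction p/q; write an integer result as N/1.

5/3

Shared (l₁,l₂,l₃)=(4,1,5): N and (l;000)² cancel in I_A²/I_B².
A: Δ = 0!·8!·2!/11! = 1/495; Racah Σ t=0..0: t=0:+1/576 = 1/576; ⇒ 3j(4 1 5; 0 0 0)² = 5/99, sgn -1
B: Δ = 0!·8!·2!/11! = 1/495; Racah Σ t=0..0: t=0:+1/1152 = 1/1152; ⇒ 3j(4 1 5; 0 -1 1)² = 1/33, sgn +1
I_A²/I_B² = (5/99)/(1/33) = 5/3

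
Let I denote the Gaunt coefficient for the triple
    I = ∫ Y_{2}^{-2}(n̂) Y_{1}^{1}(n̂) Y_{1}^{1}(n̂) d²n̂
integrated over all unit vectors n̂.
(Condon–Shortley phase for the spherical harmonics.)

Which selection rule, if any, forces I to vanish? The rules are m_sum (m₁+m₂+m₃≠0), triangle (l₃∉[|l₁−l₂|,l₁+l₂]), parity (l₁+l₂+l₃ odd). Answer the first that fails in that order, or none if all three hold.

none

azimuthal sum: -2 + 1 + 1 = 0  ✓
1 ≤ 1 ≤ 3 (triangle on l)  ✓
L = 2 + 1 + 1 = 4 (even)  ✓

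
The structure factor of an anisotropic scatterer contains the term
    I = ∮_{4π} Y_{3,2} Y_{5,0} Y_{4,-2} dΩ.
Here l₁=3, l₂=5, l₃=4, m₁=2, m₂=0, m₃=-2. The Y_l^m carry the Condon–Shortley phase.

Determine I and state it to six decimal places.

-0.171327

m-sum 0 ✓  L=12 even ✓  2≤4≤8 ✓
Π(2lᵢ+1) = 7×11×9 = 693
triangle coeff Δ(3,5,4) = 1/180180
Σ_t [1,3]: t=1:−1/576 t=2:+1/144 t=3:−1/576 = 1/288
(3j)²=20/1001 [(3 5 4; 0 0 0)], sign=+1
Σ_t [0,1]: t=0:+1/2880 t=1:−1/576 = -1/720
(3j)²=80/3003 [(3 5 4; 2 0 -2)], sign=-1
⇒ 4πI² = 4800/13013
I = (-1)√(4800/13013/(4π)) = -0.17132746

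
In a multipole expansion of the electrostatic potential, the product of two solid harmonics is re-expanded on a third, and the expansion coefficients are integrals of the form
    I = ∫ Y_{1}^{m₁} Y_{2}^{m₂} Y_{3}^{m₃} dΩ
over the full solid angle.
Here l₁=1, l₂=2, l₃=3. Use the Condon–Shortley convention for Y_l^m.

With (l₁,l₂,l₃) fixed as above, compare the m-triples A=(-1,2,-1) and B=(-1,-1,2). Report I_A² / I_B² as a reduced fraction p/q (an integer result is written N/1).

Same 1,2,3: normalisation and zero-m 3j drop out of the ratio.
A: Δ: 0! 2! 4! / 7! → 1/105; sum: t=0:+1/48 = 1/48; 3j²(1 2 3; -1 2 -1) = Δ·Π!·Σ² = 1/105  (sign +1)
B: Δ: 0! 2! 4! / 7! → 1/105; sum: t=0:+1/12 = 1/12; 3j²(1 2 3; -1 -1 2) = Δ·Π!·Σ² = 2/21  (sign -1)
I_A²/I_B² = (1/105)/(2/21) = 1/10

1/10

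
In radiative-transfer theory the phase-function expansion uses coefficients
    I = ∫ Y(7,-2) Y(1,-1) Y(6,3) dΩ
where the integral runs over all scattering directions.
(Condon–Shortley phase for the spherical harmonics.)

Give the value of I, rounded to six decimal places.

0.110647

Checks pass: Σm=0; 14 even; l₃=6∈[6,8].
(2·7+1)(2·1+1)(2·6+1) = 585
Δ: 2! 12! 0! / 15! → 1/1365
sum: t=1:−1/518400 = -1/518400
3j²(7 1 6; 0 0 0) = Δ·Π!·Σ² = 7/195  (sign -1)
sum: t=0:+1/4354560 = 1/4354560
3j²(7 1 6; -2 -1 3) = Δ·Π!·Σ² = 2/273  (sign -1)
combine: 4πI² = 585·7/195·2/273 = 2/13
take √, sign +1: I = 0.11064668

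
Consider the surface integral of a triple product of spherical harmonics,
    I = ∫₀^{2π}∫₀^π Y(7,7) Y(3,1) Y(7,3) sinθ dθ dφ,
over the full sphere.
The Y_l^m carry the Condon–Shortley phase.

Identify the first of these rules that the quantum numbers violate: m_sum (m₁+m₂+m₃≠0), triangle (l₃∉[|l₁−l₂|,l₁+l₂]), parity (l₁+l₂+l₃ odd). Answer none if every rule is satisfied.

m_sum

Σmᵢ = 11  ✗
l₃∈[|l₁−l₂|,l₁+l₂]=[4,10], have l₃=7
Σlᵢ = 17 ⇒ odd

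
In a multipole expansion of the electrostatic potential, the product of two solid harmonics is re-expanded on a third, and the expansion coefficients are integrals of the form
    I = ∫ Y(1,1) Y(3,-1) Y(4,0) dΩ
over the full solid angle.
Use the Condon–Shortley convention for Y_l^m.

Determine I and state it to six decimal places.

m-sum 0 ✓  L=8 even ✓  2≤4≤4 ✓
Π(2lᵢ+1) = 3×7×9 = 189
triangle coeff Δ(1,3,4) = 1/252
Σ_t [0,0]: t=0:+1/36 = 1/36
(3j)²=4/63 [(1 3 4; 0 0 0)], sign=+1
Σ_t [0,0]: t=0:+1/96 = 1/96
(3j)²=1/42 [(1 3 4; 1 -1 0)], sign=+1
⇒ 4πI² = 2/7
I = (+1)√(2/7/(4π)) = 0.15078601

0.150786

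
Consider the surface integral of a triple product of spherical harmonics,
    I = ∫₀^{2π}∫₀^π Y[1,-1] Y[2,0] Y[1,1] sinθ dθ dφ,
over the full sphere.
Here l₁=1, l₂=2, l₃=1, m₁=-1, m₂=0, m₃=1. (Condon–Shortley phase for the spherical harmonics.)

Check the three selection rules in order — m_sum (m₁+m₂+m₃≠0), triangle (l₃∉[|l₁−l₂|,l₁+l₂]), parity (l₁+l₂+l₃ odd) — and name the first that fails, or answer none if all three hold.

azimuthal sum: -1 + 0 + 1 = 0  ✓
1 ≤ 1 ≤ 3 (triangle on l)  ✓
L = 1 + 2 + 1 = 4 (even)  ✓

none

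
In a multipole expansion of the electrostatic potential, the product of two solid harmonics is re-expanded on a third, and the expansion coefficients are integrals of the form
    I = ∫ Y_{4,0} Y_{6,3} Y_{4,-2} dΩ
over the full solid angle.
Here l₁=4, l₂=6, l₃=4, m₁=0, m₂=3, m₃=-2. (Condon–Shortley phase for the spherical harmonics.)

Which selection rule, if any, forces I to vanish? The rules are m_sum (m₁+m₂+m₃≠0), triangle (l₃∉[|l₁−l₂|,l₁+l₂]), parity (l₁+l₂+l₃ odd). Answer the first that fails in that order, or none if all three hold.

azimuthal sum: 0 + 3 − 2 = 1  ✗
2 ≤ 4 ≤ 10 (triangle on l)
L = 4 + 6 + 4 = 14 (even)

m_sum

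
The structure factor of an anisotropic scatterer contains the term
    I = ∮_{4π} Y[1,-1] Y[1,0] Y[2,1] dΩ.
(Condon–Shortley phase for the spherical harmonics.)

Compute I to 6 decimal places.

-0.218510

Checks pass: Σm=0; 4 even; l₃=2∈[0,2].
(2·1+1)(2·1+1)(2·2+1) = 45
Δ: 0! 2! 2! / 5! → 1/30
sum: t=0:+1/1 = 1/1
3j²(1 1 2; 0 0 0) = Δ·Π!·Σ² = 2/15  (sign +1)
sum: t=0:+1/2 = 1/2
3j²(1 1 2; -1 0 1) = Δ·Π!·Σ² = 1/10  (sign -1)
combine: 4πI² = 45·2/15·1/10 = 3/5
take √, sign -1: I = -0.21850969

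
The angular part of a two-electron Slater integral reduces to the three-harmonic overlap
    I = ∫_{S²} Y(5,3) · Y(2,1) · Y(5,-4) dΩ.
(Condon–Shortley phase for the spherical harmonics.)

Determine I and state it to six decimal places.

0.196098

m-sum 0 ✓  L=12 even ✓  3≤5≤7 ✓
Π(2lᵢ+1) = 11×5×11 = 605
triangle coeff Δ(5,2,5) = 1/38610
Σ_t [0,2]: t=0:+1/2880 t=1:−1/576 t=2:+1/2880 = -1/960
(3j)²=10/429 [(5 2 5; 0 0 0)], sign=+1
Σ_t [1,2]: t=1:−1/10080 t=2:+1/80640 = -1/11520
(3j)²=49/1430 [(5 2 5; 3 1 -4)], sign=+1
⇒ 4πI² = 245/507
I = (+1)√(245/507/(4π)) = 0.19609844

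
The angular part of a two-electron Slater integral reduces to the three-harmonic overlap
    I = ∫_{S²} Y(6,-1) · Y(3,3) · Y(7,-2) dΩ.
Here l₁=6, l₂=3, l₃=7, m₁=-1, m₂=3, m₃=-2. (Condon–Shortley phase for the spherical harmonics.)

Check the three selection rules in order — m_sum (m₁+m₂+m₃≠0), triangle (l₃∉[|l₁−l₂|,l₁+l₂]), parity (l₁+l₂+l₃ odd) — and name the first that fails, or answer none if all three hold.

azimuthal sum: -1 + 3 − 2 = 0  ✓
3 ≤ 7 ≤ 9 (triangle on l)  ✓
L = 6 + 3 + 7 = 16 (even)  ✓

none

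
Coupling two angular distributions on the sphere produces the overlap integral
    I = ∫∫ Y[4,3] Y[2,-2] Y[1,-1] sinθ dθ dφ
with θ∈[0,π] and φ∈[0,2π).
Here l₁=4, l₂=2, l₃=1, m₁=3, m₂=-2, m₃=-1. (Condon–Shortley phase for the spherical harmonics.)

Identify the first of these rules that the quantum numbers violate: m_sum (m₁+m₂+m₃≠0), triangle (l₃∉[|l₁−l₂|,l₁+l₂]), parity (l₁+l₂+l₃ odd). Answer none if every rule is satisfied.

Σmᵢ = 0  ✓
l₃∈[|l₁−l₂|,l₁+l₂]=[2,6], have l₃=1  ✗
Σlᵢ = 7 ⇒ odd

triangle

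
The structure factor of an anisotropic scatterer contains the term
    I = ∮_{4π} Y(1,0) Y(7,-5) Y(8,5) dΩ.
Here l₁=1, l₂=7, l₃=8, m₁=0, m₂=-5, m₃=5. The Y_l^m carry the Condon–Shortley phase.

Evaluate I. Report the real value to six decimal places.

-0.191081

Checks pass: Σm=0; 16 even; l₃=8∈[6,8].
(2·1+1)(2·7+1)(2·8+1) = 765
Δ: 0! 2! 14! / 17! → 1/2040
sum: t=0:+1/25401600 = 1/25401600
3j²(1 7 8; 0 0 0) = Δ·Π!·Σ² = 8/255  (sign +1)
sum: t=0:+1/958003200 = 1/958003200
3j²(1 7 8; 0 -5 5) = Δ·Π!·Σ² = 13/680  (sign -1)
combine: 4πI² = 765·8/255·13/680 = 39/85
take √, sign -1: I = -0.19108118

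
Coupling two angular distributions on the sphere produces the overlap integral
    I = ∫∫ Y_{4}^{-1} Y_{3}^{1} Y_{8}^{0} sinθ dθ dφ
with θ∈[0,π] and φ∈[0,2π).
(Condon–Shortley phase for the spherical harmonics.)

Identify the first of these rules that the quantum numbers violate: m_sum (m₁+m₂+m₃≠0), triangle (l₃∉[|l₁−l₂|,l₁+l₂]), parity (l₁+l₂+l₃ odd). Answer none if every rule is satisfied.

triangle

azimuthal sum: -1 + 1 + 0 = 0  ✓
1 ≤ 8 ≤ 7 (triangle on l)  ✗
L = 4 + 3 + 8 = 15 (odd)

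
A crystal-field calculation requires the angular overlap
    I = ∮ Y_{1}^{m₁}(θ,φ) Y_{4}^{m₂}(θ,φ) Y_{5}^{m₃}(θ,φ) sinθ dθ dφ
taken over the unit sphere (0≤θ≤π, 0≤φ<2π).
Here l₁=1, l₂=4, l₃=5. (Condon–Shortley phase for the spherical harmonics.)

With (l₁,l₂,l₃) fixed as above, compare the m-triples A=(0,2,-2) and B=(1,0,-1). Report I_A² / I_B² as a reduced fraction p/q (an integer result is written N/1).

Shared (l₁,l₂,l₃)=(1,4,5): N and (l;000)² cancel in I_A²/I_B².
A: Δ = 0!·2!·8!/11! = 1/495; Racah Σ t=0..0: t=0:+1/1440 = 1/1440; ⇒ 3j(1 4 5; 0 2 -2)² = 7/165, sgn -1
B: Δ = 0!·2!·8!/11! = 1/495; Racah Σ t=0..0: t=0:+1/1152 = 1/1152; ⇒ 3j(1 4 5; 1 0 -1)² = 1/33, sgn +1
I_A²/I_B² = (7/165)/(1/33) = 7/5

7/5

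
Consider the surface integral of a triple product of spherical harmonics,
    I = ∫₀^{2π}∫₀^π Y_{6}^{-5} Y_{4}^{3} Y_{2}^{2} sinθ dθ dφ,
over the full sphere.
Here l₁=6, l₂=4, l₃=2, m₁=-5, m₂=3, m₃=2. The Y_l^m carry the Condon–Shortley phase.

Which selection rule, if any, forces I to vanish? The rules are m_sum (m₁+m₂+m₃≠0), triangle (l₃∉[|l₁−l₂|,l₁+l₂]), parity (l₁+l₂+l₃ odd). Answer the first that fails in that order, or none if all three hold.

none

m₁+m₂+m₃ = -5 + 3 + 2 = 0  ✓
triangle: |6−4|=2 ≤ l₃=2 ≤ 6+4=10  ✓
parity: l₁+l₂+l₃ = 12 is even  ✓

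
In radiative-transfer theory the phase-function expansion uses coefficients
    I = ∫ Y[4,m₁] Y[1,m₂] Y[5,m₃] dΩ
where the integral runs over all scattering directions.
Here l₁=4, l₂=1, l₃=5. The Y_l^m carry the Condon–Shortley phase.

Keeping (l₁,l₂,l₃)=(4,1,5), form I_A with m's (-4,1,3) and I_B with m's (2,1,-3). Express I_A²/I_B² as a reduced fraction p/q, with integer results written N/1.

l's match ⇒ only the (l;m) 3-j factors differ between A and B.
A: triangle coeff Δ(4,1,5) = 1/495; Σ_t [0,0]: t=0:+1/80640 = 1/80640; (3j)²=1/495 [(4 1 5; -4 1 3)], sign=+1
B: triangle coeff Δ(4,1,5) = 1/495; Σ_t [0,0]: t=0:+1/2880 = 1/2880; (3j)²=28/495 [(4 1 5; 2 1 -3)], sign=+1
I_A²/I_B² = (1/495)/(28/495) = 1/28

1/28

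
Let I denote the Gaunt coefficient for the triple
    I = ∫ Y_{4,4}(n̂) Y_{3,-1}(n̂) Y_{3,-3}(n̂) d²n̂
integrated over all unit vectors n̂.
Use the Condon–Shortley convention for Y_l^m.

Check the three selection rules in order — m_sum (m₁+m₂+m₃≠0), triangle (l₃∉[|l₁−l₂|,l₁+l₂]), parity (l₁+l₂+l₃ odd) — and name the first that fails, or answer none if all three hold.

none

Σmᵢ = 0  ✓
l₃∈[|l₁−l₂|,l₁+l₂]=[1,7], have l₃=3  ✓
Σlᵢ = 10 ⇒ even  ✓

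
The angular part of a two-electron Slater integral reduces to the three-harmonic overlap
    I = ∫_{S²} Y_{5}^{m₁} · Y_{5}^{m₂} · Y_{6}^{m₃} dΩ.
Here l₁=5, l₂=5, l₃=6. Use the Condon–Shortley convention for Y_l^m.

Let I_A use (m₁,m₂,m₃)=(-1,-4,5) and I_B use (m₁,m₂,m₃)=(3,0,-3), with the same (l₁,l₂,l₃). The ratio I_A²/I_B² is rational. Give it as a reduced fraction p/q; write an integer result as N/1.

Same 5,5,6: normalisation and zero-m 3j drop out of the ratio.
A: Δ: 4! 6! 6! / 17! → 1/28588560; sum: t=0:+1/2073600 t=1:−1/518400 = -1/691200; 3j²(5 5 6; -1 -4 5) = Δ·Π!·Σ² = 81/4420  (sign +1)
B: Δ: 4! 6! 6! / 17! → 1/28588560; sum: t=0:+1/138240 t=1:−1/34560 t=2:+1/103680 = -1/82944; 3j²(5 5 6; 3 0 -3) = Δ·Π!·Σ² = 125/9724  (sign +1)
I_A²/I_B² = (81/4420)/(125/9724) = 891/625

891/625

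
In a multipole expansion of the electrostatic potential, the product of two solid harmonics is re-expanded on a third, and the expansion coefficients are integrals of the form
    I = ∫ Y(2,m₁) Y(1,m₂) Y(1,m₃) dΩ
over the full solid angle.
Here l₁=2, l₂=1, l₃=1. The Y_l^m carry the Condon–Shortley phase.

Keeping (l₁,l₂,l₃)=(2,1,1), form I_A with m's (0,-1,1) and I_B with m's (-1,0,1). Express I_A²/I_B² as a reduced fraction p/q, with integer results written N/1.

Shared (l₁,l₂,l₃)=(2,1,1): N and (l;000)² cancel in I_A²/I_B².
A: Δ = 2!·2!·0!/5! = 1/30; Racah Σ t=0..0: t=0:+1/4 = 1/4; ⇒ 3j(2 1 1; 0 -1 1)² = 1/30, sgn +1
B: Δ = 2!·2!·0!/5! = 1/30; Racah Σ t=1..1: t=1:−1/2 = -1/2; ⇒ 3j(2 1 1; -1 0 1)² = 1/10, sgn -1
I_A²/I_B² = (1/30)/(1/10) = 1/3

1/3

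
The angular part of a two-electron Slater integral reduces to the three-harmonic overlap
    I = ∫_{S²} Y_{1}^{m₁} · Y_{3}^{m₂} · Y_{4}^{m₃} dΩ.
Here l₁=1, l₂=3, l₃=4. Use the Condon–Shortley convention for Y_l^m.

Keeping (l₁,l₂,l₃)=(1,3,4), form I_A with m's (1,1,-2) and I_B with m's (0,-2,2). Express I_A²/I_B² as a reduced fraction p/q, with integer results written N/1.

5/4

Same 1,3,4: normalisation and zero-m 3j drop out of the ratio.
A: Δ: 0! 2! 6! / 9! → 1/252; sum: t=0:+1/96 = 1/96; 3j²(1 3 4; 1 1 -2) = Δ·Π!·Σ² = 5/84  (sign +1)
B: Δ: 0! 2! 6! / 9! → 1/252; sum: t=0:+1/120 = 1/120; 3j²(1 3 4; 0 -2 2) = Δ·Π!·Σ² = 1/21  (sign +1)
I_A²/I_B² = (5/84)/(1/21) = 5/4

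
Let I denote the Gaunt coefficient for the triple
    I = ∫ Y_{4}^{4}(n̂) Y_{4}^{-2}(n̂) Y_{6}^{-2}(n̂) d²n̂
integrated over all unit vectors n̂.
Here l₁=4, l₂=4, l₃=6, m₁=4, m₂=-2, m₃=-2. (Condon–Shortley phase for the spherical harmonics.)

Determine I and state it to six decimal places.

Checks pass: Σm=0; 14 even; l₃=6∈[0,8].
(2·4+1)(2·4+1)(2·6+1) = 1053
Δ: 2! 6! 6! / 15! → 1/1261260
sum: t=0:+1/4608 t=1:−1/1296 t=2:+1/4608 = -7/20736
3j²(4 4 6; 0 0 0) = Δ·Π!·Σ² = 20/1287  (sign -1)
sum: t=0:+1/69120 = 1/69120
3j²(4 4 6; 4 -2 -2) = Δ·Π!·Σ² = 4/429  (sign +1)
combine: 4πI² = 1053·20/1287·4/429 = 240/1573
take √, sign -1: I = -0.11018851

-0.110189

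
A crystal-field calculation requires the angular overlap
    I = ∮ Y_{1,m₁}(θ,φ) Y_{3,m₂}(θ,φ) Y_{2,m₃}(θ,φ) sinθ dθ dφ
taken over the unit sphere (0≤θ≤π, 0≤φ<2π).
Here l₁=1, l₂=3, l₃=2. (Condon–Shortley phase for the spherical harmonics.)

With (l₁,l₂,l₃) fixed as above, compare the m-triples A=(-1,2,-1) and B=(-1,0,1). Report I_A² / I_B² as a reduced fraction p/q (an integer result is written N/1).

10/3

l's match ⇒ only the (l;m) 3-j factors differ between A and B.
A: triangle coeff Δ(1,3,2) = 1/105; Σ_t [2,2]: t=2:+1/12 = 1/12; (3j)²=2/21 [(1 3 2; -1 2 -1)], sign=-1
B: triangle coeff Δ(1,3,2) = 1/105; Σ_t [2,2]: t=2:+1/12 = 1/12; (3j)²=1/35 [(1 3 2; -1 0 1)], sign=-1
I_A²/I_B² = (2/21)/(1/35) = 10/3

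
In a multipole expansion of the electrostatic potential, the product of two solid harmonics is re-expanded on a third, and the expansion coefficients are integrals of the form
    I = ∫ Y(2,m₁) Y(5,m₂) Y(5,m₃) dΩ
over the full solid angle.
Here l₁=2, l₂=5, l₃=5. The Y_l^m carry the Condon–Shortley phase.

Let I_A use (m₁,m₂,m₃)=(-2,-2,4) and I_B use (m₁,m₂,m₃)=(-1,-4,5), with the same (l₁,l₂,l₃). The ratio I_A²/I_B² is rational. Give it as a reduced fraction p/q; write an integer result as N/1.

8/15

l's match ⇒ only the (l;m) 3-j factors differ between A and B.
A: triangle coeff Δ(2,5,5) = 1/38610; Σ_t [2,2]: t=2:+1/20160 = 1/20160; (3j)²=12/715 [(2 5 5; -2 -2 4)], sign=-1
B: triangle coeff Δ(2,5,5) = 1/38610; Σ_t [1,1]: t=1:−1/80640 = -1/80640; (3j)²=9/286 [(2 5 5; -1 -4 5)], sign=-1
I_A²/I_B² = (12/715)/(9/286) = 8/15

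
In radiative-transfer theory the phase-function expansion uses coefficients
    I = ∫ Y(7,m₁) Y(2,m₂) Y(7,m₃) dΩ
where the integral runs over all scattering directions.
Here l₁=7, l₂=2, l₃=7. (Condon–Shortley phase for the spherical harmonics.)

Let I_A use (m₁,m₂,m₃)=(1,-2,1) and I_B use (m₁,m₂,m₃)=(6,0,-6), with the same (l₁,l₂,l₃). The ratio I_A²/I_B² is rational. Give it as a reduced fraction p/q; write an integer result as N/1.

294/169

Same 7,2,7: normalisation and zero-m 3j drop out of the ratio.
A: Δ: 2! 12! 2! / 17! → 1/185640; sum: t=0:+1/2073600 = 1/2073600; 3j²(7 2 7; 1 -2 1) = Δ·Π!·Σ² = 28/1105  (sign +1)
B: Δ: 2! 12! 2! / 17! → 1/185640; sum: t=0:+1/159667200 t=1:−1/479001600 = 1/239500800; 3j²(7 2 7; 6 0 -6) = Δ·Π!·Σ² = 26/1785  (sign -1)
I_A²/I_B² = (28/1105)/(26/1785) = 294/169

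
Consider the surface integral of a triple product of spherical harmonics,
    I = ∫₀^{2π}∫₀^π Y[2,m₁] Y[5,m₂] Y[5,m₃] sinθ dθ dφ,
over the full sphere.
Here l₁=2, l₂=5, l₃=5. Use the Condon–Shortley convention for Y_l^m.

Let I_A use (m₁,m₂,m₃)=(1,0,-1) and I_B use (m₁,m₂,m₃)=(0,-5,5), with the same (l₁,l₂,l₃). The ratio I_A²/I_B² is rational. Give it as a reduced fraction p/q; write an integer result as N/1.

l's match ⇒ only the (l;m) 3-j factors differ between A and B.
A: triangle coeff Δ(2,5,5) = 1/38610; Σ_t [0,1]: t=0:+1/1440 t=1:−1/1152 = -1/5760; (3j)²=1/858 [(2 5 5; 1 0 -1)], sign=-1
B: triangle coeff Δ(2,5,5) = 1/38610; Σ_t [0,0]: t=0:+1/161280 = 1/161280; (3j)²=15/286 [(2 5 5; 0 -5 5)], sign=+1
I_A²/I_B² = (1/858)/(15/286) = 1/45

1/45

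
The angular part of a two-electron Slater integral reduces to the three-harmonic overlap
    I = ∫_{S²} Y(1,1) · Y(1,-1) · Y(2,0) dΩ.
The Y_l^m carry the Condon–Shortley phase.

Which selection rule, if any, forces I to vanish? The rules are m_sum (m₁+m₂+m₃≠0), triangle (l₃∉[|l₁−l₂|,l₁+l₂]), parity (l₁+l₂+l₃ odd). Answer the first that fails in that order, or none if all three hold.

Σmᵢ = 0  ✓
l₃∈[|l₁−l₂|,l₁+l₂]=[0,2], have l₃=2  ✓
Σlᵢ = 4 ⇒ even  ✓

none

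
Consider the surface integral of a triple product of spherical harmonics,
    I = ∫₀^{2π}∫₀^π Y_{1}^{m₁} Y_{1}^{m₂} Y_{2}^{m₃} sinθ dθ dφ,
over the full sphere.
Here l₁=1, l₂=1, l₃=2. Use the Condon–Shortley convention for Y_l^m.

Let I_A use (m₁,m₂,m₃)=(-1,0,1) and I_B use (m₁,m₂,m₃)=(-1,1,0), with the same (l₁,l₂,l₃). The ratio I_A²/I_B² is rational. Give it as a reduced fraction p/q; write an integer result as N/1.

Shared (l₁,l₂,l₃)=(1,1,2): N and (l;000)² cancel in I_A²/I_B².
A: Δ = 0!·2!·2!/5! = 1/30; Racah Σ t=0..0: t=0:+1/2 = 1/2; ⇒ 3j(1 1 2; -1 0 1)² = 1/10, sgn -1
B: Δ = 0!·2!·2!/5! = 1/30; Racah Σ t=0..0: t=0:+1/4 = 1/4; ⇒ 3j(1 1 2; -1 1 0)² = 1/30, sgn +1
I_A²/I_B² = (1/10)/(1/30) = 3/1

3/1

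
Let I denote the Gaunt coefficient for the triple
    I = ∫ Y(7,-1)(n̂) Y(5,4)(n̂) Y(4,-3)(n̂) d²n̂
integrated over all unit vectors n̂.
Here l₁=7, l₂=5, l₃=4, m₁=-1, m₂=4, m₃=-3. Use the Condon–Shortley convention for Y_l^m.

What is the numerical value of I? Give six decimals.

m-sum 0 ✓  L=16 even ✓  2≤4≤12 ✓
Π(2lᵢ+1) = 15×11×9 = 1485
triangle coeff Δ(7,5,4) = 1/6126120
Σ_t [3,5]: t=3:−1/69120 t=4:+1/20736 t=5:−1/69120 = 1/51840
(3j)²=280/21879 [(7 5 4; 0 0 0)], sign=+1
Σ_t [7,8]: t=7:−1/1209600 t=8:+1/29030400 = -23/29030400
(3j)²=529/97240 [(7 5 4; -1 4 -3)], sign=+1
⇒ 4πI² = 55545/537251
I = (+1)√(55545/537251/(4π)) = 0.09070452

0.090705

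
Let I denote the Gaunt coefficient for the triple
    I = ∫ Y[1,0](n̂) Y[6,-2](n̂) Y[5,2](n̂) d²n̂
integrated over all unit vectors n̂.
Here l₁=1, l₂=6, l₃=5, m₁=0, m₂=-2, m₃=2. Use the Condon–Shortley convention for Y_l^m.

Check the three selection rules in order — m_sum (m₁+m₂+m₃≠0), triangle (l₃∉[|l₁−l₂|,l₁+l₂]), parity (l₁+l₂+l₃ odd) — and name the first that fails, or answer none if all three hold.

none

azimuthal sum: 0 − 2 + 2 = 0  ✓
5 ≤ 5 ≤ 7 (triangle on l)  ✓
L = 1 + 6 + 5 = 12 (even)  ✓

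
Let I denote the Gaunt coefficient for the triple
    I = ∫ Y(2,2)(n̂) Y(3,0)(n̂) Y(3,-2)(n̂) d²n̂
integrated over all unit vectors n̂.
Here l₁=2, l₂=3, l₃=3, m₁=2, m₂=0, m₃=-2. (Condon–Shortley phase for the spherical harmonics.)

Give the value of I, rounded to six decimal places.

-0.188063

m-sum 0 ✓  L=8 even ✓  1≤3≤5 ✓
Π(2lᵢ+1) = 5×7×7 = 245
triangle coeff Δ(2,3,3) = 1/3780
Σ_t [0,2]: t=0:+1/24 t=1:−1/4 t=2:+1/24 = -1/6
(3j)²=4/105 [(2 3 3; 0 0 0)], sign=+1
Σ_t [0,0]: t=0:+1/24 = 1/24
(3j)²=1/21 [(2 3 3; 2 0 -2)], sign=-1
⇒ 4πI² = 4/9
I = (-1)√(4/9/(4π)) = -0.18806319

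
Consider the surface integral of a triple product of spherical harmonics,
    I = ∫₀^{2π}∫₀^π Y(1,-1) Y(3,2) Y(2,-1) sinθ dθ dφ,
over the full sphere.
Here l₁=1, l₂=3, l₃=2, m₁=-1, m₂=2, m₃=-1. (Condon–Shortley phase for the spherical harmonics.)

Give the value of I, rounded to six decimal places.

0.261169

Rules hold: Σm=0, L=6 even, 2≤2≤4.
N = 3·7·5 = 105
Δ = 2!·0!·4!/7! = 1/105
Racah Σ t=1..1: t=1:−1/4 = -1/4
⇒ 3j(1 3 2; 0 0 0)² = 3/35, sgn -1
Racah Σ t=2..2: t=2:+1/12 = 1/12
⇒ 3j(1 3 2; -1 2 -1)² = 2/21, sgn -1
4πI² = N·(3j₀)²·(3jₘ)² = 6/7
I = +1·√(0.857143/4π) = 0.26116903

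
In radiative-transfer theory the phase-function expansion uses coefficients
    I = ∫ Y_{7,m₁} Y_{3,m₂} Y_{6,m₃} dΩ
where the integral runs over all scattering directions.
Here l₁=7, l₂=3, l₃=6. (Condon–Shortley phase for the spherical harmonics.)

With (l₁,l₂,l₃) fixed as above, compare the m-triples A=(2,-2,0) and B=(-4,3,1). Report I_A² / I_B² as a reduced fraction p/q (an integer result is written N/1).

Shared (l₁,l₂,l₃)=(7,3,6): N and (l;000)² cancel in I_A²/I_B².
A: Δ = 4!·10!·2!/17! = 1/2042040; Racah Σ t=0..1: t=0:+1/345600 t=1:−1/207360 = -1/518400; ⇒ 3j(7 3 6; 2 -2 0)² = 12/2431, sgn -1
B: Δ = 4!·10!·2!/17! = 1/2042040; Racah Σ t=4..4: t=4:+1/1451520 = 1/1451520; ⇒ 3j(7 3 6; -4 3 1)² = 75/3094, sgn -1
I_A²/I_B² = (12/2431)/(75/3094) = 56/275

56/275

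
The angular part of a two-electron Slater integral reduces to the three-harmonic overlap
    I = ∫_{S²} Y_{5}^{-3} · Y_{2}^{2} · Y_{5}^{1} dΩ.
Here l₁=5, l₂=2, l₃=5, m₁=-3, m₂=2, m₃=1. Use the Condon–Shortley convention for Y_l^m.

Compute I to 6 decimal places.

Checks pass: Σm=0; 12 even; l₃=5∈[3,7].
(2·5+1)(2·2+1)(2·5+1) = 605
Δ: 2! 8! 2! / 13! → 1/38610
sum: t=0:+1/2880 t=1:−1/576 t=2:+1/2880 = -1/960
3j²(5 2 5; 0 0 0) = Δ·Π!·Σ² = 10/429  (sign +1)
sum: t=2:+1/5760 = 1/5760
3j²(5 2 5; -3 2 1) = Δ·Π!·Σ² = 56/2145  (sign +1)
combine: 4πI² = 605·10/429·56/2145 = 560/1521
take √, sign +1: I = 0.17116875

0.171169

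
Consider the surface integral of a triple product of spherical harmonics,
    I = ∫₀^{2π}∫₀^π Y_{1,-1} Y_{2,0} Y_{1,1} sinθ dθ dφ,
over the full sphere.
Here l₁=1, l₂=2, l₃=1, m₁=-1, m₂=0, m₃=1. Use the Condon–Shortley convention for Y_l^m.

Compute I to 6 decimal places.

m-sum 0 ✓  L=4 even ✓  1≤1≤3 ✓
Π(2lᵢ+1) = 3×5×3 = 45
triangle coeff Δ(1,2,1) = 1/30
Σ_t [1,1]: t=1:−1/1 = -1/1
(3j)²=2/15 [(1 2 1; 0 0 0)], sign=+1
Σ_t [2,2]: t=2:+1/4 = 1/4
(3j)²=1/30 [(1 2 1; -1 0 1)], sign=+1
⇒ 4πI² = 1/5
I = (+1)√(1/5/(4π)) = 0.12615663

0.126157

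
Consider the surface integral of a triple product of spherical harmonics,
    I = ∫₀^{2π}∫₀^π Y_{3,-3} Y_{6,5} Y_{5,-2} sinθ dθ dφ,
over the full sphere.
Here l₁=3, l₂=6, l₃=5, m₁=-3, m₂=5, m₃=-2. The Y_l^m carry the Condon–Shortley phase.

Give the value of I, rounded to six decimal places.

Checks pass: Σm=0; 14 even; l₃=5∈[3,9].
(2·3+1)(2·6+1)(2·5+1) = 1001
Δ: 4! 2! 8! / 15! → 1/675675
sum: t=1:−1/8640 t=2:+1/2304 t=3:−1/8640 = 7/34560
3j²(3 6 5; 0 0 0) = Δ·Π!·Σ² = 7/429  (sign -1)
sum: t=4:+1/241920 = 1/241920
3j²(3 6 5; -3 5 -2) = Δ·Π!·Σ² = 2/91  (sign -1)
combine: 4πI² = 1001·7/429·2/91 = 14/39
take √, sign +1: I = 0.16901560

0.169016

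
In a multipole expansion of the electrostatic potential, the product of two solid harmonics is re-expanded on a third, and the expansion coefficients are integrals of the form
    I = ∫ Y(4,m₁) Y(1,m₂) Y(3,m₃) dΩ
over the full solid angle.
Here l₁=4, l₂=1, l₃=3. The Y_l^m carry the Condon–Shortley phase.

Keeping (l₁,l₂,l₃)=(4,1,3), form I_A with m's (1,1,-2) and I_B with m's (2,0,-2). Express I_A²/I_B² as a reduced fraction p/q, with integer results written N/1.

l's match ⇒ only the (l;m) 3-j factors differ between A and B.
A: triangle coeff Δ(4,1,3) = 1/252; Σ_t [2,2]: t=2:+1/240 = 1/240; (3j)²=1/84 [(4 1 3; 1 1 -2)], sign=-1
B: triangle coeff Δ(4,1,3) = 1/252; Σ_t [1,1]: t=1:−1/120 = -1/120; (3j)²=1/21 [(4 1 3; 2 0 -2)], sign=+1
I_A²/I_B² = (1/84)/(1/21) = 1/4

1/4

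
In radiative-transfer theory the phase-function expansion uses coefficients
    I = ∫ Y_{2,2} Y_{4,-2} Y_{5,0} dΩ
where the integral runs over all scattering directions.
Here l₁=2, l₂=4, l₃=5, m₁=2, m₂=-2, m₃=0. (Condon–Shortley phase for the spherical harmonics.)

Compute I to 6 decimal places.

l₁+l₂+l₃=11 is odd: 3j(l;000)=0 ⇒ I=0

0.000000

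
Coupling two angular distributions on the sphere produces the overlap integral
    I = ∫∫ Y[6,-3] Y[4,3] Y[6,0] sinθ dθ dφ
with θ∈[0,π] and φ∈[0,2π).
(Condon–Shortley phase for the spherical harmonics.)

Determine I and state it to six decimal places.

Rules hold: Σm=0, L=16 even, 2≤6≤10.
N = 13·9·13 = 1521
Δ = 4!·8!·4!/17! = 1/15315300
Racah Σ t=0..4: t=0:+1/829440 t=1:−1/25920 t=2:+1/9216 t=3:−1/25920 t=4:+1/829440 = 7/207360
⇒ 3j(6 4 6; 0 0 0)² = 28/2431, sgn +1
Racah Σ t=3..4: t=3:−1/207360 t=4:+1/103680 = 1/207360
⇒ 3j(6 4 6; -3 3 0)² = 21/2431, sgn +1
4πI² = N·(3j₀)²·(3jₘ)² = 5292/34969
I = +1·√(0.151334/4π) = 0.10973960

0.109740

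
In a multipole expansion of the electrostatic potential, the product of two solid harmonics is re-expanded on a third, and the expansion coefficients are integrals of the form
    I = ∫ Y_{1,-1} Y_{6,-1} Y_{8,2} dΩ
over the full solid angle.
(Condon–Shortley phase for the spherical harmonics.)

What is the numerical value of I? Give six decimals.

0.000000

l₃=8 ∉ [5,7] — triangle fails ⇒ I = 0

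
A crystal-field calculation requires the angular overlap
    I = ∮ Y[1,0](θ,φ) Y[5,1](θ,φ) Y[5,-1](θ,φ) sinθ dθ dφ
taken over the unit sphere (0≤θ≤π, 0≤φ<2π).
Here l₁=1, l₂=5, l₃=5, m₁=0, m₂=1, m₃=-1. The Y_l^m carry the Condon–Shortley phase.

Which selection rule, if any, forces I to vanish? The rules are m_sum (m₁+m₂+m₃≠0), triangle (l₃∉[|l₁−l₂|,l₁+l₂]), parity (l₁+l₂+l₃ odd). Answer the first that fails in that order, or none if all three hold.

parity

m₁+m₂+m₃ = 0 + 1 − 1 = 0  ✓
triangle: |1−5|=4 ≤ l₃=5 ≤ 1+5=6  ✓
parity: l₁+l₂+l₃ = 11 is odd  ✗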